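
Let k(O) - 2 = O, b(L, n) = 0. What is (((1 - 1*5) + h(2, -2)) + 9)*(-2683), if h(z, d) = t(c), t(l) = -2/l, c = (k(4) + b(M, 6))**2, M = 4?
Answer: -238787/18 ≈ -13266.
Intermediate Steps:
k(O) = 2 + O
c = 36 (c = ((2 + 4) + 0)**2 = (6 + 0)**2 = 6**2 = 36)
t(l) = -2/l
h(z, d) = -1/18 (h(z, d) = -2/36 = -2*1/36 = -1/18)
(((1 - 1*5) + h(2, -2)) + 9)*(-2683) = (((1 - 1*5) - 1/18) + 9)*(-2683) = (((1 - 5) - 1/18) + 9)*(-2683) = ((-4 - 1/18) + 9)*(-2683) = (-73/18 + 9)*(-2683) = (89/18)*(-2683) = -238787/18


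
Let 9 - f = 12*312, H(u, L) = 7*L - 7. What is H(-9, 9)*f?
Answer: -209160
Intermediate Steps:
H(u, L) = -7 + 7*L
f = -3735 (f = 9 - 12*312 = 9 - 1*3744 = 9 - 3744 = -3735)
H(-9, 9)*f = (-7 + 7*9)*(-3735) = (-7 + 63)*(-3735) = 56*(-3735) = -209160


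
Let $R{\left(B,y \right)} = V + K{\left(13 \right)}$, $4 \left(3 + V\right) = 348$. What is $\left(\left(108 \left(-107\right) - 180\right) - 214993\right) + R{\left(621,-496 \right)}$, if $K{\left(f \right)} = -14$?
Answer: $-226659$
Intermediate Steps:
$V = 84$ ($V = -3 + \frac{1}{4} \cdot 348 = -3 + 87 = 84$)
$R{\left(B,y \right)} = 70$ ($R{\left(B,y \right)} = 84 - 14 = 70$)
$\left(\left(108 \left(-107\right) - 180\right) - 214993\right) + R{\left(621,-496 \right)} = \left(\left(108 \left(-107\right) - 180\right) - 214993\right) + 70 = \left(\left(-11556 - 180\right) - 214993\right) + 70 = \left(-11736 - 214993\right) + 70 = -226729 + 70 = -226659$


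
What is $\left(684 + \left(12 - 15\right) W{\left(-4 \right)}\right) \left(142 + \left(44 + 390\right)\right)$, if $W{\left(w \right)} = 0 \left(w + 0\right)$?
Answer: $393984$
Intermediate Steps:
$W{\left(w \right)} = 0$ ($W{\left(w \right)} = 0 w = 0$)
$\left(684 + \left(12 - 15\right) W{\left(-4 \right)}\right) \left(142 + \left(44 + 390\right)\right) = \left(684 + \left(12 - 15\right) 0\right) \left(142 + \left(44 + 390\right)\right) = \left(684 - 0\right) \left(142 + 434\right) = \left(684 + 0\right) 576 = 684 \cdot 576 = 393984$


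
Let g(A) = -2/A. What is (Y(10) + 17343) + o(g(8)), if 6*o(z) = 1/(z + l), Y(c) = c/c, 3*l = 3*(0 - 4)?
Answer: 884542/51 ≈ 17344.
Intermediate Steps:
l = -4 (l = (3*(0 - 4))/3 = (3*(-4))/3 = (⅓)*(-12) = -4)
Y(c) = 1
o(z) = 1/(6*(-4 + z)) (o(z) = 1/(6*(z - 4)) = 1/(6*(-4 + z)))
(Y(10) + 17343) + o(g(8)) = (1 + 17343) + 1/(6*(-4 - 2/8)) = 17344 + 1/(6*(-4 - 2*⅛)) = 17344 + 1/(6*(-4 - ¼)) = 17344 + 1/(6*(-17/4)) = 17344 + (⅙)*(-4/17) = 17344 - 2/51 = 884542/51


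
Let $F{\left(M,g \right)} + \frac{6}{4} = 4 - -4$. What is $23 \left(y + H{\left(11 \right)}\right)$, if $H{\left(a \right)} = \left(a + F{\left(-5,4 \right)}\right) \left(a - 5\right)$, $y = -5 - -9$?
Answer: $2507$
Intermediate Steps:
$y = 4$ ($y = -5 + 9 = 4$)
$F{\left(M,g \right)} = \frac{13}{2}$ ($F{\left(M,g \right)} = - \frac{3}{2} + \left(4 - -4\right) = - \frac{3}{2} + \left(4 + 4\right) = - \frac{3}{2} + 8 = \frac{13}{2}$)
$H{\left(a \right)} = \left(-5 + a\right) \left(\frac{13}{2} + a\right)$ ($H{\left(a \right)} = \left(a + \frac{13}{2}\right) \left(a - 5\right) = \left(\frac{13}{2} + a\right) \left(-5 + a\right) = \left(-5 + a\right) \left(\frac{13}{2} + a\right)$)
$23 \left(y + H{\left(11 \right)}\right) = 23 \left(4 + \left(- \frac{65}{2} + 11^{2} + \frac{3}{2} \cdot 11\right)\right) = 23 \left(4 + \left(- \frac{65}{2} + 121 + \frac{33}{2}\right)\right) = 23 \left(4 + 105\right) = 23 \cdot 109 = 2507$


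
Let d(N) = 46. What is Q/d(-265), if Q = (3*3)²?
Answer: 81/46 ≈ 1.7609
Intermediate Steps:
Q = 81 (Q = 9² = 81)
Q/d(-265) = 81/46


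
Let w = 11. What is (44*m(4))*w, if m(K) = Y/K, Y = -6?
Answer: -726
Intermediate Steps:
m(K) = -6/K
(44*m(4))*w = (44*(-6/4))*11 = (44*(-6*¼))*11 = (44*(-3/2))*11 = -66*11 = -726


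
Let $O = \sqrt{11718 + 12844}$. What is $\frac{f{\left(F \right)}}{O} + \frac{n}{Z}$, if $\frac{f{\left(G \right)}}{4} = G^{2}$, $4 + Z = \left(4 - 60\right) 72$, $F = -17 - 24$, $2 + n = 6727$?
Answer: $- \frac{6725}{4036} + \frac{3362 \sqrt{24562}}{12281} \approx 41.238$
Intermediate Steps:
$n = 6725$ ($n = -2 + 6727 = 6725$)
$F = -41$ ($F = -17 - 24 = -41$)
$O = \sqrt{24562} \approx 156.72$
$Z = -4036$ ($Z = -4 + \left(4 - 60\right) 72 = -4 - 4032 = -4036$)
$f{\left(G \right)} = 4 G^{2}$
$\frac{f{\left(F \right)}}{O} + \frac{n}{Z} = \frac{4 \left(-41\right)^{2}}{\sqrt{24562}} + \frac{6725}{-4036} = 4 \cdot 1681 \frac{\sqrt{24562}}{24562} + 6725 \left(- \frac{1}{4036}\right) = 6724 \frac{\sqrt{24562}}{24562} - \frac{6725}{4036} = \frac{3362 \sqrt{24562}}{12281} - \frac{6725}{4036} = - \frac{6725}{4036} + \frac{3362 \sqrt{24562}}{12281}$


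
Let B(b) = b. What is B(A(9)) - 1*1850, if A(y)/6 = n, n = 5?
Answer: -1820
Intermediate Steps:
A(y) = 30 (A(y) = 6*5 = 30)
B(A(9)) - 1*1850 = 30 - 1*1850 = 30 - 1850 = -1820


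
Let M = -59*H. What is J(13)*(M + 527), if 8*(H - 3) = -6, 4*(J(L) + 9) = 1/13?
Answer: -736459/208 ≈ -3540.7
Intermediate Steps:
J(L) = -467/52 (J(L) = -9 + (¼)/13 = -9 + (¼)*(1/13) = -9 + 1/52 = -467/52)
H = 9/4 (H = 3 + (⅛)*(-6) = 3 - ¾ = 9/4 ≈ 2.2500)
M = -531/4 (M = -59*9/4 = -531/4 ≈ -132.75)
J(13)*(M + 527) = -467*(-531/4 + 527)/52 = -467/52*1577/4 = -736459/208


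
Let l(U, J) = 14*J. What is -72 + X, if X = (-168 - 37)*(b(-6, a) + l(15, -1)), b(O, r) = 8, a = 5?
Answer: 1158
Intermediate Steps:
X = 1230 (X = (-168 - 37)*(8 + 14*(-1)) = -205*(8 - 14) = -205*(-6) = 1230)
-72 + X = -72 + 1230 = 1158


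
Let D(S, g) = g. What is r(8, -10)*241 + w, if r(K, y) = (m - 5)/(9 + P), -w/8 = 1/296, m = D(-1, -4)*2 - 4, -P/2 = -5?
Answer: -151608/703 ≈ -215.66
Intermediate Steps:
P = 10 (P = -2*(-5) = 10)
m = -12 (m = -4*2 - 4 = -8 - 4 = -12)
w = -1/37 (w = -8/296 = -8*1/296 = -1/37 ≈ -0.027027)
r(K, y) = -17/19 (r(K, y) = (-12 - 5)/(9 + 10) = -17/19)
r(8, -10)*241 + w = -17/19*241 - 1/37 = -4097/19 - 1/37 = -151608/703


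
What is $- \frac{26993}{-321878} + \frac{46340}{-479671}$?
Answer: $- \frac{1968067217}{154395542138} \approx -0.012747$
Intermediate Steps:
$- \frac{26993}{-321878} + \frac{46340}{-479671} = \left(-26993\right) \left(- \frac{1}{321878}\right) + 46340 \left(- \frac{1}{479671}\right) = \frac{26993}{321878} - \frac{46340}{479671} = - \frac{1968067217}{154395542138}$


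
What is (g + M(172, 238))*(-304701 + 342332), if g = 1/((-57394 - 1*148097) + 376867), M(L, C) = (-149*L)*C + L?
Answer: -39334640633981121/171376 ≈ -2.2952e+11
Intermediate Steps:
M(L, C) = L - 149*C*L (M(L, C) = -149*C*L + L = L - 149*C*L)
g = 1/171376 (g = 1/((-57394 - 148097) + 376867) = 1/(-205491 + 376867) = 1/171376 ≈ 5.8351e-6)
(g + M(172, 238))*(-304701 + 342332) = (1/171376 + 172*(1 - 149*238))*(-304701 + 342332) = (1/171376 + 172*(1 - 35462))*37631 = (1/171376 + 172*(-35461))*37631 = (1/171376 - 6099292)*37631 = -1045272265791/171376*37631 = -39334640633981121/171376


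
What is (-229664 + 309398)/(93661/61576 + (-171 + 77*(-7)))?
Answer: -4909700784/43625299 ≈ -112.54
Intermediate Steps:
(-229664 + 309398)/(93661/61576 + (-171 + 77*(-7))) = 79734/(93661*(1/61576) + (-171 - 539)) = 79734/(93661/61576 - 710) = 79734/(-43625299/61576) = 79734*(-61576/43625299) = -4909700784/43625299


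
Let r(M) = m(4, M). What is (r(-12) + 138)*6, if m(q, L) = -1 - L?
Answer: 894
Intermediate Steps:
r(M) = -1 - M
(r(-12) + 138)*6 = ((-1 - 1*(-12)) + 138)*6 = ((-1 + 12) + 138)*6 = (11 + 138)*6 = 149*6 = 894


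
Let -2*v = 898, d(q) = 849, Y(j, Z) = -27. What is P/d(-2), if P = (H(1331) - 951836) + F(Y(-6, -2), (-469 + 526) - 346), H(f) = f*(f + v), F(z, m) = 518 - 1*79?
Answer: 222545/849 ≈ 262.13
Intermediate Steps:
F(z, m) = 439 (F(z, m) = 518 - 79 = 439)
v = -449 (v = -½*898 = -449)
H(f) = f*(-449 + f) (H(f) = f*(f - 449) = f*(-449 + f))
P = 222545 (P = (1331*(-449 + 1331) - 951836) + 439 = (1331*882 - 951836) + 439 = (1173942 - 951836) + 439 = 222106 + 439 = 222545)
P/d(-2) = 222545/849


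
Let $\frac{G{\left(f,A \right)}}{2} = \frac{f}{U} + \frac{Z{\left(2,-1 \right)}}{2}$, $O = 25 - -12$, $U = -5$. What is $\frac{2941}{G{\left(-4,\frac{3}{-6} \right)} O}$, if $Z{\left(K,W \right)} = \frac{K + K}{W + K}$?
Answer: $\frac{14705}{1036} \approx 14.194$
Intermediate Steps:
$Z{\left(K,W \right)} = \frac{2 K}{K + W}$
$O = 37$ ($O = 25 + 12 = 37$)
$G{\left(f,A \right)} = 4 - \frac{2 f}{5}$ ($G{\left(f,A \right)} = 2 \left(\frac{f}{-5} + \frac{2 \cdot 2 \frac{1}{2 - 1}}{2}\right) = 2 \left(f \left(- \frac{1}{5}\right) + 2 \cdot 2 \cdot 1^{-1} \cdot \frac{1}{2}\right) = 2 \left(- \frac{f}{5} + 2 \cdot 2 \cdot 1 \cdot \frac{1}{2}\right) = 2 \left(- \frac{f}{5} + 4 \cdot \frac{1}{2}\right) = 2 \left(- \frac{f}{5} + 2\right) = 2 \left(2 - \frac{f}{5}\right) = 4 - \frac{2 f}{5}$)
$\frac{2941}{G{\left(-4,\frac{3}{-6} \right)} O} = \frac{2941}{\left(4 - - \frac{8}{5}\right) 37} = \frac{2941}{\left(4 + \frac{8}{5}\right) 37} = \frac{2941}{\frac{28}{5} \cdot 37} = \frac{2941}{\frac{1036}{5}} = 2941 \cdot \frac{5}{1036} = \frac{14705}{1036}$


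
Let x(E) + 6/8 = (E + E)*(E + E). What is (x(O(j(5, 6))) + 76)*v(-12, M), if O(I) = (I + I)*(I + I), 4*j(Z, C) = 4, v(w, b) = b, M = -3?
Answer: -1671/4 ≈ -417.75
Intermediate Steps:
j(Z, C) = 1 (j(Z, C) = (¼)*4 = 1)
O(I) = 4*I² (O(I) = (2*I)*(2*I) = 4*I²)
x(E) = -¾ + 4*E² (x(E) = -¾ + (E + E)*(E + E) = -¾ + (2*E)*(2*E) = -¾ + 4*E²)
(x(O(j(5, 6))) + 76)*v(-12, M) = ((-¾ + 4*(4*1²)²) + 76)*(-3) = ((-¾ + 4*(4*1)²) + 76)*(-3) = ((-¾ + 4*4²) + 76)*(-3) = ((-¾ + 4*16) + 76)*(-3) = ((-¾ + 64) + 76)*(-3) = (253/4 + 76)*(-3) = (557/4)*(-3) = -1671/4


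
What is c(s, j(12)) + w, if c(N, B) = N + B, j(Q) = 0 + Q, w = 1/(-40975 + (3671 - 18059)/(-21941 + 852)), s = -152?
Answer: -120975055269/864107387 ≈ -140.00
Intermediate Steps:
w = -21089/864107387 (w = 1/(-40975 - 14388/(-21089)) = 1/(-40975 - 14388*(-1/21089)) = 1/(-40975 + 14388/21089) = 1/(-864107387/21089) = -21089/864107387 ≈ -2.4406e-5)
j(Q) = Q
c(N, B) = B + N
c(s, j(12)) + w = (12 - 152) - 21089/864107387 = -140 - 21089/864107387 = -120975055269/864107387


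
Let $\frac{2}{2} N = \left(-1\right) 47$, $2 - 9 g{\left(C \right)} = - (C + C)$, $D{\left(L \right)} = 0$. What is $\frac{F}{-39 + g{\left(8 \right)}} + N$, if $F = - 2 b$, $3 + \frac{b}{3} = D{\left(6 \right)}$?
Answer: $- \frac{1757}{37} \approx -47.487$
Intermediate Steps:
$b = -9$ ($b = -9 + 3 \cdot 0 = -9 + 0 = -9$)
$g{\left(C \right)} = \frac{2}{9} + \frac{2 C}{9}$ ($g{\left(C \right)} = \frac{2}{9} - \frac{\left(-1\right) \left(C + C\right)}{9} = \frac{2}{9} - \frac{\left(-1\right) 2 C}{9} = \frac{2}{9} - \frac{\left(-2\right) C}{9} = \frac{2}{9} + \frac{2 C}{9}$)
$N = -47$ ($N = \left(-1\right) 47 = -47$)
$F = 18$ ($F = \left(-2\right) \left(-9\right) = 18$)
$\frac{F}{-39 + g{\left(8 \right)}} + N = \frac{1}{-39 + \left(\frac{2}{9} + \frac{2}{9} \cdot 8\right)} 18 - 47 = \frac{1}{-39 + \left(\frac{2}{9} + \frac{16}{9}\right)} 18 - 47 = \frac{1}{-39 + 2} \cdot 18 - 47 = \frac{1}{-37} \cdot 18 - 47 = \left(- \frac{1}{37}\right) 18 - 47 = - \frac{18}{37} - 47 = - \frac{1757}{37}$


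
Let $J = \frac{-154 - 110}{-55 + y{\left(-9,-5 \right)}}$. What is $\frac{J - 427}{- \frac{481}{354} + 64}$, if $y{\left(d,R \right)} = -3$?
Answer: $- \frac{4336854}{643075} \approx -6.7439$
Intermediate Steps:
$J = \frac{132}{29}$ ($J = \frac{-154 - 110}{-55 - 3} = - \frac{264}{-58} = \left(-264\right) \left(- \frac{1}{58}\right) = \frac{132}{29} \approx 4.5517$)
$\frac{J - 427}{- \frac{481}{354} + 64} = \frac{\frac{132}{29} - 427}{- \frac{481}{354} + 64} = - \frac{12251}{29 \left(\left(-481\right) \frac{1}{354} + 64\right)} = - \frac{12251}{29 \left(- \frac{481}{354} + 64\right)} = - \frac{12251}{29 \cdot \frac{22175}{354}} = \left(- \frac{12251}{29}\right) \frac{354}{22175} = - \frac{4336854}{643075}$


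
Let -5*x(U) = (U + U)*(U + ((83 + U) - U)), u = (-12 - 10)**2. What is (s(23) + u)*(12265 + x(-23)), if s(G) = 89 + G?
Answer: 7638932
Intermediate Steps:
u = 484 (u = (-22)**2 = 484)
x(U) = -2*U*(83 + U)/5 (x(U) = -(U + U)*(U + ((83 + U) - U))/5 = -2*U*(U + 83)/5 = -2*U*(83 + U)/5)
(s(23) + u)*(12265 + x(-23)) = ((89 + 23) + 484)*(12265 - 2/5*(-23)*(83 - 23)) = (112 + 484)*(12265 - 2/5*(-23)*60) = 596*(12265 + 552) = 596*12817 = 7638932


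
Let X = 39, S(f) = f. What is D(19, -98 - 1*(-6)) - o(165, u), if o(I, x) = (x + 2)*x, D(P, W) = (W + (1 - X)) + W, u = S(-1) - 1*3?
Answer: -230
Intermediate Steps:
u = -4 (u = -1 - 1*3 = -1 - 3 = -4)
D(P, W) = -38 + 2*W (D(P, W) = (W + (1 - 1*39)) + W = (W + (1 - 39)) + W = (W - 38) + W = (-38 + W) + W = -38 + 2*W)
o(I, x) = x*(2 + x) (o(I, x) = (2 + x)*x = x*(2 + x))
D(19, -98 - 1*(-6)) - o(165, u) = (-38 + 2*(-98 - 1*(-6))) - (-4)*(2 - 4) = (-38 + 2*(-98 + 6)) - (-4)*(-2) = (-38 + 2*(-92)) - 1*8 = (-38 - 184) - 8 = -222 - 8 = -230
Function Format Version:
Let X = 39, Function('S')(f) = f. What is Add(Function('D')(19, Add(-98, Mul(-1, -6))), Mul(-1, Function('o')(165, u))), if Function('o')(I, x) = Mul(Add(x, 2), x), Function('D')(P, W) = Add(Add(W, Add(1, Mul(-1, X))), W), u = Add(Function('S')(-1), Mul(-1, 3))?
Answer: -230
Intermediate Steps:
u = -4 (u = Add(-1, Mul(-1, 3)) = Add(-1, -3) = -4)
Function('D')(P, W) = Add(-38, Mul(2, W)) (Function('D')(P, W) = Add(Add(W, Add(1, Mul(-1, 39))), W) = Add(Add(W, Add(1, -39)), W) = Add(Add(W, -38), W) = Add(Add(-38, W), W) = Add(-38, Mul(2, W)))
Function('o')(I, x) = Mul(x, Add(2, x)) (Function('o')(I, x) = Mul(Add(2, x), x) = Mul(x, Add(2, x)))
Add(Function('D')(19, Add(-98, Mul(-1, -6))), Mul(-1, Function('o')(165, u))) = Add(Add(-38, Mul(2, Add(-98, Mul(-1, -6)))), Mul(-1, Mul(-4, Add(2, -4)))) = Add(Add(-38, Mul(2, Add(-98, 6))), Mul(-1, Mul(-4, -2))) = Add(Add(-38, Mul(2, -92)), Mul(-1, 8)) = Add(Add(-38, -184), -8) = Add(-222, -8) = -230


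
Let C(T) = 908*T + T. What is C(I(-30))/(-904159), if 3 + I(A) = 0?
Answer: 2727/904159 ≈ 0.0030161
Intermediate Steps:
I(A) = -3 (I(A) = -3 + 0 = -3)
C(T) = 909*T
C(I(-30))/(-904159) = (909*(-3))/(-904159) = -2727*(-1/904159) = 2727/904159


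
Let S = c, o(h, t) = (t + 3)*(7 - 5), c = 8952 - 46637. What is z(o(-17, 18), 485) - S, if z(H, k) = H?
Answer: 37727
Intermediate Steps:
c = -37685
o(h, t) = 6 + 2*t (o(h, t) = (3 + t)*2 = 6 + 2*t)
S = -37685
z(o(-17, 18), 485) - S = (6 + 2*18) - 1*(-37685) = (6 + 36) + 37685 = 42 + 37685 = 37727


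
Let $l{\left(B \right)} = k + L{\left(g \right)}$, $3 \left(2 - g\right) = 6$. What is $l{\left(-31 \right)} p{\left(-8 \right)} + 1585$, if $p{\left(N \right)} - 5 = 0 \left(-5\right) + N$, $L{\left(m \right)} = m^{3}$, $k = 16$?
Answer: $1537$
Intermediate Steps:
$g = 0$ ($g = 2 - 2 = 0$)
$p{\left(N \right)} = 5 + N$ ($p{\left(N \right)} = 5 + \left(0 \left(-5\right) + N\right) = 5 + \left(0 + N\right) = 5 + N$)
$l{\left(B \right)} = 16$ ($l{\left(B \right)} = 16 + 0^{3} = 16 + 0 = 16$)
$l{\left(-31 \right)} p{\left(-8 \right)} + 1585 = 16 \left(5 - 8\right) + 1585 = 16 \left(-3\right) + 1585 = -48 + 1585 = 1537$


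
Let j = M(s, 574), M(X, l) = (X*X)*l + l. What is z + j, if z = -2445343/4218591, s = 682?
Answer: 1126286805268907/4218591 ≈ 2.6698e+8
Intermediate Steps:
M(X, l) = l + l*X² (M(X, l) = X²*l + l = l*X² + l = l + l*X²)
j = 266981750 (j = 574*(1 + 682²) = 574*(1 + 465124) = 574*465125 = 266981750)
z = -2445343/4218591 (z = -2445343*1/4218591 = -2445343/4218591 ≈ -0.57966)
z + j = -2445343/4218591 + 266981750 = 1126286805268907/4218591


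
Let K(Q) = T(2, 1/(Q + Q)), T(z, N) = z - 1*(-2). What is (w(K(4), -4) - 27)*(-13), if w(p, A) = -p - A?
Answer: 351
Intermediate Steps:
T(z, N) = 2 + z (T(z, N) = z + 2 = 2 + z)
K(Q) = 4 (K(Q) = 2 + 2 = 4)
w(p, A) = -A - p
(w(K(4), -4) - 27)*(-13) = ((-1*(-4) - 1*4) - 27)*(-13) = ((4 - 4) - 27)*(-13) = (0 - 27)*(-13) = -27*(-13) = 351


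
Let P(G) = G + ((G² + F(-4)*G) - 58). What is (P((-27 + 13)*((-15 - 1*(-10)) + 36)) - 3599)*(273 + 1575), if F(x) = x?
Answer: 343729848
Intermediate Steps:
P(G) = -58 + G² - 3*G (P(G) = G + ((G² - 4*G) - 58) = G + (-58 + G² - 4*G) = -58 + G² - 3*G)
(P((-27 + 13)*((-15 - 1*(-10)) + 36)) - 3599)*(273 + 1575) = ((-58 + ((-27 + 13)*((-15 - 1*(-10)) + 36))² - 3*(-27 + 13)*((-15 - 1*(-10)) + 36)) - 3599)*(273 + 1575) = ((-58 + (-14*((-15 + 10) + 36))² - (-42)*((-15 + 10) + 36)) - 3599)*1848 = ((-58 + (-14*(-5 + 36))² - (-42)*(-5 + 36)) - 3599)*1848 = ((-58 + (-14*31)² - (-42)*31) - 3599)*1848 = ((-58 + (-434)² - 3*(-434)) - 3599)*1848 = ((-58 + 188356 + 1302) - 3599)*1848 = (189600 - 3599)*1848 = 186001*1848 = 343729848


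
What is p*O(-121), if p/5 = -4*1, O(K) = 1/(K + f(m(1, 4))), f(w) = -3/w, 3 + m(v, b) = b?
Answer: 5/31 ≈ 0.16129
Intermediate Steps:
m(v, b) = -3 + b
O(K) = 1/(-3 + K) (O(K) = 1/(K - 3/(-3 + 4)) = 1/(K - 3/1) = 1/(K - 3*1) = 1/(K - 3) = 1/(-3 + K))
p = -20 (p = 5*(-4*1) = 5*(-4) = -20)
p*O(-121) = -20/(-3 - 121) = -20/(-124) = -20*(-1/124) = 5/31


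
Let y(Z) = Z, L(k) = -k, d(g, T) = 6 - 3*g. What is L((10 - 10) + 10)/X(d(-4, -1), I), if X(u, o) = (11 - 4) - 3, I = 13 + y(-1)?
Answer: -5/2 ≈ -2.5000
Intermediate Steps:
I = 12 (I = 13 - 1 = 12)
X(u, o) = 4 (X(u, o) = 7 - 3 = 4)
L((10 - 10) + 10)/X(d(-4, -1), I) = -((10 - 10) + 10)/4 = -(0 + 10)*(1/4) = -1*10*(1/4) = -10*1/4 = -5/2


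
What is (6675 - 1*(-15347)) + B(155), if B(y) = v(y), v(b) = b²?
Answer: 46047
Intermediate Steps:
B(y) = y²
(6675 - 1*(-15347)) + B(155) = (6675 - 1*(-15347)) + 155² = (6675 + 15347) + 24025 = 22022 + 24025 = 46047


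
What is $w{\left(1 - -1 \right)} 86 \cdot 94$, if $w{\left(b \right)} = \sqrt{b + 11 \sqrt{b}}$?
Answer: $8084 \sqrt{2 + 11 \sqrt{2}} \approx 33872.0$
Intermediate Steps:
$w{\left(1 - -1 \right)} 86 \cdot 94 = \sqrt{\left(1 - -1\right) + 11 \sqrt{1 - -1}} \cdot 86 \cdot 94 = \sqrt{\left(1 + 1\right) + 11 \sqrt{1 + 1}} \cdot 86 \cdot 94 = \sqrt{2 + 11 \sqrt{2}} \cdot 86 \cdot 94 = 86 \sqrt{2 + 11 \sqrt{2}} \cdot 94 = 8084 \sqrt{2 + 11 \sqrt{2}}$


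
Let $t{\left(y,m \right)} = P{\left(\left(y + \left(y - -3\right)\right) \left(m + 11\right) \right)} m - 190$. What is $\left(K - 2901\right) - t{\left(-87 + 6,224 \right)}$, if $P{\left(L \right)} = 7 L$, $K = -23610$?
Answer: $58561999$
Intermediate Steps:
$t{\left(y,m \right)} = -190 + 7 m \left(3 + 2 y\right) \left(11 + m\right)$ ($t{\left(y,m \right)} = 7 \left(y + \left(y - -3\right)\right) \left(m + 11\right) m - 190 = 7 \left(y + \left(y + 3\right)\right) \left(11 + m\right) m - 190 = 7 \left(y + \left(3 + y\right)\right) \left(11 + m\right) m - 190 = 7 \left(3 + 2 y\right) \left(11 + m\right) m - 190 = 7 m \left(3 + 2 y\right) \left(11 + m\right) - 190 = -190 + 7 m \left(3 + 2 y\right) \left(11 + m\right)$)
$\left(K - 2901\right) - t{\left(-87 + 6,224 \right)} = \left(-23610 - 2901\right) - \left(-190 + 7 \cdot 224 \left(33 + 3 \cdot 224 + 22 \left(-87 + 6\right) + 2 \cdot 224 \left(-87 + 6\right)\right)\right) = -26511 - \left(-190 + 7 \cdot 224 \left(33 + 672 + 22 \left(-81\right) + 2 \cdot 224 \left(-81\right)\right)\right) = -26511 - \left(-190 + 7 \cdot 224 \left(33 + 672 - 1782 - 36288\right)\right) = -26511 - \left(-190 + 7 \cdot 224 \left(-37365\right)\right) = -26511 - \left(-190 - 58588320\right) = -26511 - -58588510 = -26511 + 58588510 = 58561999$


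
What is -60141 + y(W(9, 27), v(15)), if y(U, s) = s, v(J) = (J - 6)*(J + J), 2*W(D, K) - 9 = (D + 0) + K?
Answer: -59871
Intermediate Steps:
W(D, K) = 9/2 + D/2 + K/2 (W(D, K) = 9/2 + ((D + 0) + K)/2 = 9/2 + (D + K)/2 = 9/2 + (D/2 + K/2) = 9/2 + D/2 + K/2)
v(J) = 2*J*(-6 + J) (v(J) = (-6 + J)*(2*J) = 2*J*(-6 + J))
-60141 + y(W(9, 27), v(15)) = -60141 + 2*15*(-6 + 15) = -60141 + 2*15*9 = -60141 + 270 = -59871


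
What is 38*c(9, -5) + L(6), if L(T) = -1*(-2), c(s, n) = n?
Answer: -188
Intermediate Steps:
L(T) = 2
38*c(9, -5) + L(6) = 38*(-5) + 2 = -190 + 2 = -188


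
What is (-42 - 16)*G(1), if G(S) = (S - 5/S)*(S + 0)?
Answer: 232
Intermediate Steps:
G(S) = S*(S - 5/S) (G(S) = (S - 5/S)*S = S*(S - 5/S))
(-42 - 16)*G(1) = (-42 - 16)*(-5 + 1**2) = -58*(-5 + 1) = -58*(-4) = 232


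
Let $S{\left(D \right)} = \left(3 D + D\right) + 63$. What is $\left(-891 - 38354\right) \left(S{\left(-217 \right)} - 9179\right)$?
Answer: $391822080$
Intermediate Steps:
$S{\left(D \right)} = 63 + 4 D$ ($S{\left(D \right)} = 4 D + 63 = 63 + 4 D$)
$\left(-891 - 38354\right) \left(S{\left(-217 \right)} - 9179\right) = \left(-891 - 38354\right) \left(\left(63 + 4 \left(-217\right)\right) - 9179\right) = - 39245 \left(\left(63 - 868\right) - 9179\right) = - 39245 \left(-805 - 9179\right) = \left(-39245\right) \left(-9984\right) = 391822080$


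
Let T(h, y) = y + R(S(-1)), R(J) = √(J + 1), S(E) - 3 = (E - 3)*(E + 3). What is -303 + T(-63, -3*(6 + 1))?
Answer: -324 + 2*I ≈ -324.0 + 2.0*I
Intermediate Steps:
S(E) = 3 + (-3 + E)*(3 + E) (S(E) = 3 + (E - 3)*(E + 3) = 3 + (-3 + E)*(3 + E))
R(J) = √(1 + J)
T(h, y) = y + 2*I (T(h, y) = y + √(1 + (-6 + (-1)²)) = y + √(1 + (-6 + 1)) = y + √(1 - 5) = y + √(-4) = y + 2*I)
-303 + T(-63, -3*(6 + 1)) = -303 + (-3*(6 + 1) + 2*I) = -303 + (-3*7 + 2*I) = -303 + (-21 + 2*I) = -324 + 2*I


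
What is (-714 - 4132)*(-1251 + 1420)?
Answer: -818974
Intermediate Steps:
(-714 - 4132)*(-1251 + 1420) = -4846*169 = -818974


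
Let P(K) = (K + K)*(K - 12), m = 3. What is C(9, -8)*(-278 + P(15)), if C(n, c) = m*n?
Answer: -5076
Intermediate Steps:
P(K) = 2*K*(-12 + K) (P(K) = (2*K)*(-12 + K) = 2*K*(-12 + K))
C(n, c) = 3*n
C(9, -8)*(-278 + P(15)) = (3*9)*(-278 + 2*15*(-12 + 15)) = 27*(-278 + 2*15*3) = 27*(-278 + 90) = 27*(-188) = -5076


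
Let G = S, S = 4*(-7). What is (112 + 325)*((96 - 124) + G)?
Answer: -24472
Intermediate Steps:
S = -28
G = -28
(112 + 325)*((96 - 124) + G) = (112 + 325)*((96 - 124) - 28) = 437*(-28 - 28) = 437*(-56) = -24472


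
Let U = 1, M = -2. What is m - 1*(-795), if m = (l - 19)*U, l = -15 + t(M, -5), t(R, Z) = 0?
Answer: 761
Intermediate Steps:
l = -15 (l = -15 + 0 = -15)
m = -34 (m = (-15 - 19)*1 = -34*1 = -34)
m - 1*(-795) = -34 - 1*(-795) = -34 + 795 = 761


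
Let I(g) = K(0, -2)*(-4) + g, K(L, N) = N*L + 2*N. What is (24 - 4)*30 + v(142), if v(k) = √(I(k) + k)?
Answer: 600 + 10*√3 ≈ 617.32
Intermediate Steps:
K(L, N) = 2*N + L*N (K(L, N) = L*N + 2*N = 2*N + L*N)
I(g) = 16 + g (I(g) = -2*(2 + 0)*(-4) + g = -2*2*(-4) + g = -4*(-4) + g = 16 + g)
v(k) = √(16 + 2*k) (v(k) = √((16 + k) + k) = √(16 + 2*k))
(24 - 4)*30 + v(142) = (24 - 4)*30 + √(16 + 2*142) = 20*30 + √(16 + 284) = 600 + √300 = 600 + 10*√3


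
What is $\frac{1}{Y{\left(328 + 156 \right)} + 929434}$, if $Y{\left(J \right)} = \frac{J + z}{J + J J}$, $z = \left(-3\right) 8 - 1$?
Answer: $\frac{234740}{218175337619} \approx 1.0759 \cdot 10^{-6}$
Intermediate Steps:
$z = -25$ ($z = -24 - 1 = -25$)
$Y{\left(J \right)} = \frac{-25 + J}{J + J^{2}}$ ($Y{\left(J \right)} = \frac{J - 25}{J + J J} = \frac{-25 + J}{J + J^{2}}$)
$\frac{1}{Y{\left(328 + 156 \right)} + 929434} = \frac{1}{\frac{-25 + \left(328 + 156\right)}{\left(328 + 156\right) \left(1 + \left(328 + 156\right)\right)} + 929434} = \frac{1}{\frac{-25 + 484}{484 \left(1 + 484\right)} + 929434} = \frac{1}{\frac{1}{484} \cdot \frac{1}{485} \cdot 459 + 929434} = \frac{1}{\frac{459}{234740} + 929434} = \frac{1}{\frac{218175337619}{234740}} = \frac{234740}{218175337619}$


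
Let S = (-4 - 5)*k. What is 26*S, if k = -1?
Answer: 234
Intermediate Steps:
S = 9 (S = (-4 - 5)*(-1) = -9*(-1) = 9)
26*S = 26*9 = 234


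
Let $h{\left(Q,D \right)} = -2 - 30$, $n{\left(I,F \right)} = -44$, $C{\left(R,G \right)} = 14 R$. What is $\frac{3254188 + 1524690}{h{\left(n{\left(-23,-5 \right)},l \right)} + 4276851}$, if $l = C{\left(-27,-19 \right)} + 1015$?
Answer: $\frac{4778878}{4276819} \approx 1.1174$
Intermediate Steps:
$l = 637$ ($l = 14 \left(-27\right) + 1015 = -378 + 1015 = 637$)
$h{\left(Q,D \right)} = -32$ ($h{\left(Q,D \right)} = -2 - 30 = -32$)
$\frac{3254188 + 1524690}{h{\left(n{\left(-23,-5 \right)},l \right)} + 4276851} = \frac{3254188 + 1524690}{-32 + 4276851} = \frac{4778878}{4276819}$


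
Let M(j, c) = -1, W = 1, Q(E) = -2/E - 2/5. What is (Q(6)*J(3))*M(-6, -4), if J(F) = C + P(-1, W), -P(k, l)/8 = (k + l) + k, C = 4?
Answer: 44/5 ≈ 8.8000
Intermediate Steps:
Q(E) = -⅖ - 2/E (Q(E) = -2/E - 2*⅕ = -2/E - ⅖ = -⅖ - 2/E)
P(k, l) = -16*k - 8*l (P(k, l) = -8*((k + l) + k) = -8*(l + 2*k) = -16*k - 8*l)
J(F) = 12 (J(F) = 4 + (-16*(-1) - 8*1) = 4 + (16 - 8) = 4 + 8 = 12)
(Q(6)*J(3))*M(-6, -4) = ((-⅖ - 2/6)*12)*(-1) = ((-⅖ - 2*⅙)*12)*(-1) = ((-⅖ - ⅓)*12)*(-1) = -11/15*12*(-1) = -44/5*(-1) = 44/5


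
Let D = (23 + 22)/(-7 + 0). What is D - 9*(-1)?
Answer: 18/7 ≈ 2.5714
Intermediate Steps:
D = -45/7 (D = 45/(-7) = 45*(-1/7) = -45/7 ≈ -6.4286)
D - 9*(-1) = -45/7 - 9*(-1) = -45/7 + 9 = 18/7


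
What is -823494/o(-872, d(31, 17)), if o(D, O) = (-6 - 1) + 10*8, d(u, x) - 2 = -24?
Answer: -823494/73 ≈ -11281.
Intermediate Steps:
d(u, x) = -22 (d(u, x) = 2 - 24 = -22)
o(D, O) = 73 (o(D, O) = -7 + 80 = 73)
-823494/o(-872, d(31, 17)) = -823494/73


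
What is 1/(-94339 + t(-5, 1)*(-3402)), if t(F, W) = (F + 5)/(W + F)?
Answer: -1/94339 ≈ -1.0600e-5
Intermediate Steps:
t(F, W) = (5 + F)/(F + W)
1/(-94339 + t(-5, 1)*(-3402)) = 1/(-94339 + ((5 - 5)/(-5 + 1))*(-3402)) = 1/(-94339 + (0/(-4))*(-3402)) = 1/(-94339 - ¼*0*(-3402)) = 1/(-94339 + 0*(-3402)) = 1/(-94339 + 0) = 1/(-94339) = -1/94339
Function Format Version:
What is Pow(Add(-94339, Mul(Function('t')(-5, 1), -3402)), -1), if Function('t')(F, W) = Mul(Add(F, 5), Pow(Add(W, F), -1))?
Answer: Rational(-1, 94339) ≈ -1.0600e-5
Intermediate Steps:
Function('t')(F, W) = Mul(Pow(Add(F, W), -1), Add(5, F)) (Function('t')(F, W) = Mul(Add(5, F), Pow(Add(F, W), -1)) = Mul(Pow(Add(F, W), -1), Add(5, F)))
Pow(Add(-94339, Mul(Function('t')(-5, 1), -3402)), -1) = Pow(Add(-94339, Mul(Mul(Pow(Add(-5, 1), -1), Add(5, -5)), -3402)), -1) = Pow(Add(-94339, Mul(Mul(Pow(-4, -1), 0), -3402)), -1) = Pow(Add(-94339, Mul(Mul(Rational(-1, 4), 0), -3402)), -1) = Pow(Add(-94339, Mul(0, -3402)), -1) = Pow(Add(-94339, 0), -1) = Pow(-94339, -1) = Rational(-1, 94339)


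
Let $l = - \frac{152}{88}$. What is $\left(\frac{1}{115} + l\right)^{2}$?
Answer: $\frac{4726276}{1600225} \approx 2.9535$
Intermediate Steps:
$l = - \frac{19}{11}$ ($l = \left(-152\right) \frac{1}{88} = - \frac{19}{11} \approx -1.7273$)
$\left(\frac{1}{115} + l\right)^{2} = \left(\frac{1}{115} - \frac{19}{11}\right)^{2} = \left(- \frac{2174}{1265}\right)^{2} = \frac{4726276}{1600225}$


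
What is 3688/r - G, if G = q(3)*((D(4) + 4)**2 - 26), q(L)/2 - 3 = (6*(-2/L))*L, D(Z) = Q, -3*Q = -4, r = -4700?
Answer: 50778/1175 ≈ 43.215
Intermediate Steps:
Q = 4/3 (Q = -1/3*(-4) = 4/3 ≈ 1.3333)
D(Z) = 4/3
q(L) = -18 (q(L) = 6 + 2*((6*(-2/L))*L) = 6 + 2*((-12/L)*L) = 6 + 2*(-12) = 6 - 24 = -18)
G = -44 (G = -18*((4/3 + 4)**2 - 26) = -18*((16/3)**2 - 26) = -18*(256/9 - 26) = -18*22/9 = -44)
3688/r - G = 3688/(-4700) - 1*(-44) = 3688*(-1/4700) + 44 = -922/1175 + 44 = 50778/1175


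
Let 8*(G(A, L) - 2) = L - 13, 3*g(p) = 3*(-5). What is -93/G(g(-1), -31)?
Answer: 186/7 ≈ 26.571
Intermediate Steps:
g(p) = -5 (g(p) = (3*(-5))/3 = (⅓)*(-15) = -5)
G(A, L) = 3/8 + L/8 (G(A, L) = 2 + (L - 13)/8 = 2 + (-13 + L)/8 = 2 + (-13/8 + L/8) = 3/8 + L/8)
-93/G(g(-1), -31) = -93/(3/8 + (⅛)*(-31)) = -93/(3/8 - 31/8) = -93/(-7/2) = -93*(-2/7) = 186/7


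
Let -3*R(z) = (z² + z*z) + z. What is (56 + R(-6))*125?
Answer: 4250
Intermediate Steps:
R(z) = -2*z²/3 - z/3 (R(z) = -((z² + z*z) + z)/3 = -((z² + z²) + z)/3 = -(2*z² + z)/3 = -(z + 2*z²)/3 = -2*z²/3 - z/3)
(56 + R(-6))*125 = (56 - ⅓*(-6)*(1 + 2*(-6)))*125 = (56 - ⅓*(-6)*(1 - 12))*125 = (56 - ⅓*(-6)*(-11))*125 = (56 - 22)*125 = 34*125 = 4250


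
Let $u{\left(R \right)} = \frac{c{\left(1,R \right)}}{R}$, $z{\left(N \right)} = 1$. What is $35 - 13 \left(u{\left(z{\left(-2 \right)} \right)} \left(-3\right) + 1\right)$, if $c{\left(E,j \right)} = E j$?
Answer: $61$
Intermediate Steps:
$u{\left(R \right)} = 1$ ($u{\left(R \right)} = \frac{1 R}{R} = \frac{R}{R} = 1$)
$35 - 13 \left(u{\left(z{\left(-2 \right)} \right)} \left(-3\right) + 1\right) = 35 - 13 \left(1 \left(-3\right) + 1\right) = 35 - 13 \left(-3 + 1\right) = 35 - -26 = 35 + 26 = 61$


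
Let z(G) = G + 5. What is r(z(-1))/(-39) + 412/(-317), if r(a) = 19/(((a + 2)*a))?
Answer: -391655/296712 ≈ -1.3200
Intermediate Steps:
z(G) = 5 + G
r(a) = 19/(a*(2 + a)) (r(a) = 19/(((2 + a)*a)) = 19/((a*(2 + a))) = 19*(1/(a*(2 + a))) = 19/(a*(2 + a)))
r(z(-1))/(-39) + 412/(-317) = (19/((5 - 1)*(2 + (5 - 1))))/(-39) + 412/(-317) = (19/(4*(2 + 4)))*(-1/39) + 412*(-1/317) = (19*(¼)/6)*(-1/39) - 412/317 = (19*(¼)*(⅙))*(-1/39) - 412/317 = (19/24)*(-1/39) - 412/317 = -19/936 - 412/317 = -391655/296712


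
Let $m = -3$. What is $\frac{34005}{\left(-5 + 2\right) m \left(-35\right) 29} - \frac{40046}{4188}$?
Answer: $- \frac{1882345}{141694} \approx -13.285$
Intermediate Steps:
$\frac{34005}{\left(-5 + 2\right) m \left(-35\right) 29} - \frac{40046}{4188} = \frac{34005}{\left(-5 + 2\right) \left(-3\right) \left(-35\right) 29} - \frac{40046}{4188} = \frac{34005}{\left(-3\right) \left(-3\right) \left(-35\right) 29} - \frac{20023}{2094} = \frac{34005}{9 \left(-35\right) 29} - \frac{20023}{2094} = \frac{34005}{\left(-315\right) 29} - \frac{20023}{2094} = \frac{34005}{-9135} - \frac{20023}{2094} = 34005 \left(- \frac{1}{9135}\right) - \frac{20023}{2094} = - \frac{2267}{609} - \frac{20023}{2094} = - \frac{1882345}{141694}$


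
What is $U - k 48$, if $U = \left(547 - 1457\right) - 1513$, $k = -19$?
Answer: $-1511$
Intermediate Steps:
$U = -2423$ ($U = -910 - 1513 = -2423$)
$U - k 48 = -2423 - \left(-19\right) 48 = -2423 - -912 = -2423 + 912 = -1511$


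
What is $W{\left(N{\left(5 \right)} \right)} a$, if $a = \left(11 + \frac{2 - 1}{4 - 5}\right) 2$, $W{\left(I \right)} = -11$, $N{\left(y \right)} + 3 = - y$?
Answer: $-220$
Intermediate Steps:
$N{\left(y \right)} = -3 - y$
$a = 20$ ($a = \left(11 + \frac{1}{-1} \cdot 1\right) 2 = \left(11 - 1\right) 2 = 10 \cdot 2 = 20$)
$W{\left(N{\left(5 \right)} \right)} a = \left(-11\right) 20 = -220$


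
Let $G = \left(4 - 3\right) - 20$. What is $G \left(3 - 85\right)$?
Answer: $1558$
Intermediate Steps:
$G = -19$ ($G = 1 - 20 = -19$)
$G \left(3 - 85\right) = - 19 \left(3 - 85\right) = \left(-19\right) \left(-82\right) = 1558$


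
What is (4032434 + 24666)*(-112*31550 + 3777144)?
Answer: 988082362400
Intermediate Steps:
(4032434 + 24666)*(-112*31550 + 3777144) = 4057100*(-3533600 + 3777144) = 4057100*243544 = 988082362400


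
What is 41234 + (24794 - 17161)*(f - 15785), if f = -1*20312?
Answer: -275487167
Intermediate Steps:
f = -20312
41234 + (24794 - 17161)*(f - 15785) = 41234 + (24794 - 17161)*(-20312 - 15785) = 41234 + 7633*(-36097) = 41234 - 275528401 = -275487167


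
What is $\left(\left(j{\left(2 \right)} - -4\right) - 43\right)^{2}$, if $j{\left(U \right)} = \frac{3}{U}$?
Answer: $\frac{5625}{4} \approx 1406.3$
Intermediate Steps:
$\left(\left(j{\left(2 \right)} - -4\right) - 43\right)^{2} = \left(\left(\frac{3}{2} - -4\right) - 43\right)^{2} = \left(\left(3 \cdot \frac{1}{2} + 4\right) - 43\right)^{2} = \left(\left(\frac{3}{2} + 4\right) - 43\right)^{2} = \left(\frac{11}{2} - 43\right)^{2} = \left(- \frac{75}{2}\right)^{2} = \frac{5625}{4}$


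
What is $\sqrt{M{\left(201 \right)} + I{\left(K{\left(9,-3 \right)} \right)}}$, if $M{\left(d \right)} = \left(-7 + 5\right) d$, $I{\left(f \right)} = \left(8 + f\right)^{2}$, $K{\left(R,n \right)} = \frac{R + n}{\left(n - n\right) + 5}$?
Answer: $\frac{i \sqrt{7934}}{5} \approx 17.815 i$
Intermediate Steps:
$K{\left(R,n \right)} = \frac{R}{5} + \frac{n}{5}$ ($K{\left(R,n \right)} = \frac{R + n}{0 + 5} = \frac{R + n}{5} = \left(R + n\right) \frac{1}{5} = \frac{R}{5} + \frac{n}{5}$)
$M{\left(d \right)} = - 2 d$
$\sqrt{M{\left(201 \right)} + I{\left(K{\left(9,-3 \right)} \right)}} = \sqrt{\left(-2\right) 201 + \left(8 + \left(\frac{1}{5} \cdot 9 + \frac{1}{5} \left(-3\right)\right)\right)^{2}} = \sqrt{-402 + \left(8 + \left(\frac{9}{5} - \frac{3}{5}\right)\right)^{2}} = \sqrt{-402 + \left(8 + \frac{6}{5}\right)^{2}} = \sqrt{-402 + \left(\frac{46}{5}\right)^{2}} = \sqrt{-402 + \frac{2116}{25}} = \sqrt{- \frac{7934}{25}} = \frac{i \sqrt{7934}}{5}$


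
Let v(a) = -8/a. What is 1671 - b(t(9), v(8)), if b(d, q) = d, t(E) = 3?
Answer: 1668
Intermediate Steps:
1671 - b(t(9), v(8)) = 1671 - 1*3 = 1671 - 3 = 1668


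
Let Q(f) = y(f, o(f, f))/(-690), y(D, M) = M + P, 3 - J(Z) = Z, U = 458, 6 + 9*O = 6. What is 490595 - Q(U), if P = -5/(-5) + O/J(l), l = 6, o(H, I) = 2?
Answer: 112836851/230 ≈ 4.9060e+5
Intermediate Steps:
O = 0 (O = -⅔ + (⅑)*6 = -⅔ + ⅔ = 0)
J(Z) = 3 - Z
P = 1 (P = -5/(-5) + 0/(3 - 1*6) = -5*(-⅕) + 0/(3 - 6) = 1 + 0/(-3) = 1 + 0*(-⅓) = 1 + 0 = 1)
y(D, M) = 1 + M (y(D, M) = M + 1 = 1 + M)
Q(f) = -1/230 (Q(f) = (1 + 2)/(-690) = 3*(-1/690) = -1/230)
490595 - Q(U) = 490595 - 1*(-1/230) = 490595 + 1/230 = 112836851/230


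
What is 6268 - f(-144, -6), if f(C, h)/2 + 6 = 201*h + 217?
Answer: 8258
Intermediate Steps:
f(C, h) = 422 + 402*h (f(C, h) = -12 + 2*(201*h + 217) = -12 + 2*(217 + 201*h) = -12 + (434 + 402*h) = 422 + 402*h)
6268 - f(-144, -6) = 6268 - (422 + 402*(-6)) = 6268 - (422 - 2412) = 6268 - 1*(-1990) = 6268 + 1990 = 8258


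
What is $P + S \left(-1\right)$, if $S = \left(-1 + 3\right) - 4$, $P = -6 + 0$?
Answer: $-4$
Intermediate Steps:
$P = -6$
$S = -2$ ($S = 2 - 4 = -2$)
$P + S \left(-1\right) = -6 - -2 = -6 + 2 = -4$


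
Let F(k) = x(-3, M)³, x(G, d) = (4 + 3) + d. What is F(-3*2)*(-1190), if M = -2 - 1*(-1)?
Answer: -257040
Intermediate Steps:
M = -1 (M = -2 + 1 = -1)
x(G, d) = 7 + d
F(k) = 216 (F(k) = (7 - 1)³ = 6³ = 216)
F(-3*2)*(-1190) = 216*(-1190) = -257040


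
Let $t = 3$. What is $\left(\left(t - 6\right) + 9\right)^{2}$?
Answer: $36$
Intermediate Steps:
$\left(\left(t - 6\right) + 9\right)^{2} = \left(\left(3 - 6\right) + 9\right)^{2} = \left(-3 + 9\right)^{2} = 6^{2} = 36$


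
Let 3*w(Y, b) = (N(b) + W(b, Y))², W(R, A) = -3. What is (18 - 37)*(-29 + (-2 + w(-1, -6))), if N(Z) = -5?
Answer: 551/3 ≈ 183.67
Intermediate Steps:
w(Y, b) = 64/3 (w(Y, b) = (-5 - 3)²/3 = (⅓)*(-8)² = (⅓)*64 = 64/3)
(18 - 37)*(-29 + (-2 + w(-1, -6))) = (18 - 37)*(-29 + (-2 + 64/3)) = -19*(-29 + 58/3) = -19*(-29/3) = 551/3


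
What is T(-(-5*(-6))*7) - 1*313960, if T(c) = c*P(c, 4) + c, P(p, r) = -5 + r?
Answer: -313960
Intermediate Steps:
T(c) = 0 (T(c) = c*(-5 + 4) + c = c*(-1) + c = -c + c = 0)
T(-(-5*(-6))*7) - 1*313960 = 0 - 1*313960 = 0 - 313960 = -313960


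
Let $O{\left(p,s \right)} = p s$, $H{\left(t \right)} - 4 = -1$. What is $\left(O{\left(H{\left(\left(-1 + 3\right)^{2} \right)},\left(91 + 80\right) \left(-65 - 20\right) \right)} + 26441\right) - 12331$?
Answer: $-29495$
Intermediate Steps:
$H{\left(t \right)} = 3$ ($H{\left(t \right)} = 4 - 1 = 3$)
$\left(O{\left(H{\left(\left(-1 + 3\right)^{2} \right)},\left(91 + 80\right) \left(-65 - 20\right) \right)} + 26441\right) - 12331 = \left(3 \left(91 + 80\right) \left(-65 - 20\right) + 26441\right) - 12331 = \left(3 \cdot 171 \left(-85\right) + 26441\right) - 12331 = \left(3 \left(-14535\right) + 26441\right) - 12331 = \left(-43605 + 26441\right) - 12331 = -17164 - 12331 = -29495$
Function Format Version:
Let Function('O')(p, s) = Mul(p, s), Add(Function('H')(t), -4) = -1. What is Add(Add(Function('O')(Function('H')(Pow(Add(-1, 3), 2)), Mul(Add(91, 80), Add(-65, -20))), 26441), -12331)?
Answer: -29495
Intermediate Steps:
Function('H')(t) = 3 (Function('H')(t) = Add(4, -1) = 3)
Add(Add(Function('O')(Function('H')(Pow(Add(-1, 3), 2)), Mul(Add(91, 80), Add(-65, -20))), 26441), -12331) = Add(Add(Mul(3, Mul(Add(91, 80), Add(-65, -20))), 26441), -12331) = Add(Add(Mul(3, Mul(171, -85)), 26441), -12331) = Add(Add(Mul(3, -14535), 26441), -12331) = Add(Add(-43605, 26441), -12331) = Add(-17164, -12331) = -29495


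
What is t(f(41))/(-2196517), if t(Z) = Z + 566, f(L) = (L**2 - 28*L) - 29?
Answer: -1070/2196517 ≈ -0.00048713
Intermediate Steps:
f(L) = -29 + L**2 - 28*L
t(Z) = 566 + Z
t(f(41))/(-2196517) = (566 + (-29 + 41**2 - 28*41))/(-2196517) = (566 + (-29 + 1681 - 1148))*(-1/2196517) = (566 + 504)*(-1/2196517) = 1070*(-1/2196517) = -1070/2196517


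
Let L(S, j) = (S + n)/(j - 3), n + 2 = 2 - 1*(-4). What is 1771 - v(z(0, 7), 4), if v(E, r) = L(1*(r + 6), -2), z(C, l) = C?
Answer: 8869/5 ≈ 1773.8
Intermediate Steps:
n = 4 (n = -2 + (2 - 1*(-4)) = -2 + (2 + 4) = -2 + 6 = 4)
L(S, j) = (4 + S)/(-3 + j) (L(S, j) = (S + 4)/(j - 3) = (4 + S)/(-3 + j))
v(E, r) = -2 - r/5 (v(E, r) = (4 + 1*(r + 6))/(-3 - 2) = (4 + 1*(6 + r))/(-5) = -(4 + (6 + r))/5 = -(10 + r)/5 = -2 - r/5)
1771 - v(z(0, 7), 4) = 1771 - (-2 - ⅕*4) = 1771 - (-2 - ⅘) = 1771 - 1*(-14/5) = 1771 + 14/5 = 8869/5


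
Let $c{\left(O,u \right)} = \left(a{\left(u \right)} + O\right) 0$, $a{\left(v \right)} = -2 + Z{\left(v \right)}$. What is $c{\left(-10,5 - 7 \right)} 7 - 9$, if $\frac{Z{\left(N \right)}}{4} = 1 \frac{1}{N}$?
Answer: $-9$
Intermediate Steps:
$Z{\left(N \right)} = \frac{4}{N}$ ($Z{\left(N \right)} = 4 \cdot 1 \frac{1}{N} = \frac{4}{N}$)
$a{\left(v \right)} = -2 + \frac{4}{v}$
$c{\left(O,u \right)} = 0$ ($c{\left(O,u \right)} = \left(\left(-2 + \frac{4}{u}\right) + O\right) 0 = \left(-2 + O + \frac{4}{u}\right) 0 = 0$)
$c{\left(-10,5 - 7 \right)} 7 - 9 = 0 \cdot 7 - 9 = 0 - 9 = -9$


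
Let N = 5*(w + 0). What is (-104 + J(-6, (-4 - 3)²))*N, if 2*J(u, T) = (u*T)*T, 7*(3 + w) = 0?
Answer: 109605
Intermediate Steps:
w = -3 (w = -3 + (⅐)*0 = -3 + 0 = -3)
J(u, T) = u*T²/2 (J(u, T) = ((u*T)*T)/2 = ((T*u)*T)/2 = (u*T²)/2 = u*T²/2)
N = -15 (N = 5*(-3 + 0) = 5*(-3) = -15)
(-104 + J(-6, (-4 - 3)²))*N = (-104 + (½)*(-6)*((-4 - 3)²)²)*(-15) = (-104 + (½)*(-6)*((-7)²)²)*(-15) = (-104 + (½)*(-6)*49²)*(-15) = (-104 + (½)*(-6)*2401)*(-15) = (-104 - 7203)*(-15) = -7307*(-15) = 109605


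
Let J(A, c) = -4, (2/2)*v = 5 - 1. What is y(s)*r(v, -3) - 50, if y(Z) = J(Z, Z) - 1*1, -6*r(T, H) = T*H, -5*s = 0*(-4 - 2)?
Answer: -60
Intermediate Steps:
v = 4 (v = 5 - 1 = 4)
s = 0 (s = -0*(-4 - 2) = -0*(-6) = -⅕*0 = 0)
r(T, H) = -H*T/6 (r(T, H) = -T*H/6 = -H*T/6)
y(Z) = -5 (y(Z) = -4 - 1*1 = -4 - 1 = -5)
y(s)*r(v, -3) - 50 = -(-5)*(-3)*4/6 - 50 = -5*2 - 50 = -10 - 50 = -60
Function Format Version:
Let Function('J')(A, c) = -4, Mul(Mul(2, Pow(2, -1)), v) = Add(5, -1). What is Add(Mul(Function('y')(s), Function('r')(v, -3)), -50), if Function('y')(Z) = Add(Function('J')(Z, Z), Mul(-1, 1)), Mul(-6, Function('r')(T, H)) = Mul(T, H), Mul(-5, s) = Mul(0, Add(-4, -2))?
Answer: -60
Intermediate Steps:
v = 4 (v = Add(5, -1) = 4)
s = 0 (s = Mul(Rational(-1, 5), Mul(0, Add(-4, -2))) = Mul(Rational(-1, 5), Mul(0, -6)) = Mul(Rational(-1, 5), 0) = 0)
Function('r')(T, H) = Mul(Rational(-1, 6), H, T) (Function('r')(T, H) = Mul(Rational(-1, 6), Mul(T, H)) = Mul(Rational(-1, 6), Mul(H, T)) = Mul(Rational(-1, 6), H, T))
Function('y')(Z) = -5 (Function('y')(Z) = Add(-4, Mul(-1, 1)) = Add(-4, -1) = -5)
Add(Mul(Function('y')(s), Function('r')(v, -3)), -50) = Add(Mul(-5, Mul(Rational(-1, 6), -3, 4)), -50) = Add(Mul(-5, 2), -50) = Add(-10, -50) = -60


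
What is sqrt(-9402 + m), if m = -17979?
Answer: I*sqrt(27381) ≈ 165.47*I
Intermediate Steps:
sqrt(-9402 + m) = sqrt(-9402 - 17979) = sqrt(-27381) = I*sqrt(27381)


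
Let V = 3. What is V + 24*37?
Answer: 891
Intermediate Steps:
V + 24*37 = 3 + 24*37 = 3 + 888 = 891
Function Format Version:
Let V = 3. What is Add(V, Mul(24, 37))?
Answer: 891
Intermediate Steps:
Add(V, Mul(24, 37)) = Add(3, Mul(24, 37)) = Add(3, 888) = 891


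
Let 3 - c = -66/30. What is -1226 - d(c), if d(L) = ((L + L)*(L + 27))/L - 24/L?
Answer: -83576/65 ≈ -1285.8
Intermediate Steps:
c = 26/5 (c = 3 - (-66)/30 = 3 - 1*(-11/5) = 3 + 11/5 = 26/5 ≈ 5.2000)
d(L) = 54 - 24/L + 2*L (d(L) = ((2*L)*(27 + L))/L - 24/L = (2*L*(27 + L))/L - 24/L = (54 + 2*L) - 24/L = 54 - 24/L + 2*L)
-1226 - d(c) = -1226 - (54 - 24/26/5 + 2*(26/5)) = -1226 - (54 - 24*5/26 + 52/5) = -1226 - (54 - 60/13 + 52/5) = -1226 - 1*3886/65 = -1226 - 3886/65 = -83576/65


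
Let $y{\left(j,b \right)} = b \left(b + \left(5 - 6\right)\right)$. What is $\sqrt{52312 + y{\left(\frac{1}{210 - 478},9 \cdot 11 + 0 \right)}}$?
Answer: $\sqrt{62014} \approx 249.03$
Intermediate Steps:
$y{\left(j,b \right)} = b \left(-1 + b\right)$ ($y{\left(j,b \right)} = b \left(b + \left(5 - 6\right)\right) = b \left(b - 1\right) = b \left(-1 + b\right)$)
$\sqrt{52312 + y{\left(\frac{1}{210 - 478},9 \cdot 11 + 0 \right)}} = \sqrt{52312 + \left(9 \cdot 11 + 0\right) \left(-1 + \left(9 \cdot 11 + 0\right)\right)} = \sqrt{52312 + \left(99 + 0\right) \left(-1 + \left(99 + 0\right)\right)} = \sqrt{52312 + 99 \left(-1 + 99\right)} = \sqrt{52312 + 99 \cdot 98} = \sqrt{52312 + 9702} = \sqrt{62014}$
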